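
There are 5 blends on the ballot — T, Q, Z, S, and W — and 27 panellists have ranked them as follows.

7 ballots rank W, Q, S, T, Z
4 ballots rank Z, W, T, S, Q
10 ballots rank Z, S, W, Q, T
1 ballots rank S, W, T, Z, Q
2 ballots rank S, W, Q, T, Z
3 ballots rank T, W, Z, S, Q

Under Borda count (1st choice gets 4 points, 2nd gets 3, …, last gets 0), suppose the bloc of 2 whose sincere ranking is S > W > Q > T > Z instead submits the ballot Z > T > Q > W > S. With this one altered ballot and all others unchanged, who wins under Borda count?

Borda totals with the altered ballot: T 35, Q 35, Z 71, S 55, W 74.
The winner is unchanged: still W.

W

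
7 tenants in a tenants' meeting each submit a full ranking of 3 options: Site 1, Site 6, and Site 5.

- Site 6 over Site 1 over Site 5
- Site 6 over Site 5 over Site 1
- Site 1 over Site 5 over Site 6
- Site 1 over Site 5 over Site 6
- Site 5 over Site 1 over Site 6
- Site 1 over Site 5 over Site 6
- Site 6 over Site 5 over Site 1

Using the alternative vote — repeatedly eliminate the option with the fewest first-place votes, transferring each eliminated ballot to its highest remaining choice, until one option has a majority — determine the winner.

Round 1: Site 1 3, Site 6 3, Site 5 1. Site 5 has the fewest and is eliminated.
Round 2: Site 1 4, Site 6 3. Site 1 has a majority.

Site 1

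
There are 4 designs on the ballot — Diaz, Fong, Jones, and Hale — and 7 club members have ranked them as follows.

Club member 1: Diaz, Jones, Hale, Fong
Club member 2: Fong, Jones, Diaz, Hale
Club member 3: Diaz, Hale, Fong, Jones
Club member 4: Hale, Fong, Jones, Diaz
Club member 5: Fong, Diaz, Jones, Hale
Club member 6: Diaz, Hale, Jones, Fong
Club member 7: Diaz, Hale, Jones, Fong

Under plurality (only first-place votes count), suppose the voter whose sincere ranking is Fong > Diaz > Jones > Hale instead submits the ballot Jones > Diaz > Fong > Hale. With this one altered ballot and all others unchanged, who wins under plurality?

Diaz

First-place totals with the altered ballot: Diaz 4, Fong 1, Jones 1, Hale 1.
The winner is unchanged: still Diaz.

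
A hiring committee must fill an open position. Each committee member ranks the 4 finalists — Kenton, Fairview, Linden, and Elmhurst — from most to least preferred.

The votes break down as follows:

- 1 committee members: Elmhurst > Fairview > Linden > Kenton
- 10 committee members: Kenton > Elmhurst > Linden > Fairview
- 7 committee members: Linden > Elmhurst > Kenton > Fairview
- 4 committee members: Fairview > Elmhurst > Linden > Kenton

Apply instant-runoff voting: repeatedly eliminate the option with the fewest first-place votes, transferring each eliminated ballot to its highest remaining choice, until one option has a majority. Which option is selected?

Linden

Round 1: Kenton 10, Linden 7, Fairview 4, Elmhurst 1. Elmhurst has the fewest and is eliminated.
Round 2: Kenton 10, Linden 7, Fairview 5. Fairview has the fewest and is eliminated.
Round 3: Linden 12, Kenton 10. Linden has a majority.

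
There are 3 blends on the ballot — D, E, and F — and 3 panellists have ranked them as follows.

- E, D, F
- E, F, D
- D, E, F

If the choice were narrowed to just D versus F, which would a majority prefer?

Ballots ranking D above F: 2.
Ballots ranking F above D: 1.
D wins the head-to-head, 2–1.

D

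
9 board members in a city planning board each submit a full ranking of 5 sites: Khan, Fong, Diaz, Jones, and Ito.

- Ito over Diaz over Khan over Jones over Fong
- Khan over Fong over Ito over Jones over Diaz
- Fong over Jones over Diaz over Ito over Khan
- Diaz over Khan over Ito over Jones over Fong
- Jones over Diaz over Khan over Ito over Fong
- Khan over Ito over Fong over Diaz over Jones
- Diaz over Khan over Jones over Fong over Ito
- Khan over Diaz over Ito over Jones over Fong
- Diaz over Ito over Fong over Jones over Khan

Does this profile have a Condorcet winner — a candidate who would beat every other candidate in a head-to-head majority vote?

Yes

Head-to-head results (9 voters total):
Khan vs Fong: Khan wins 7–2.
Khan vs Diaz: Diaz wins 6–3.
Khan vs Jones: Khan wins 6–3.
Khan vs Ito: Khan wins 6–3.
Fong vs Diaz: Diaz wins 6–3.
Fong vs Jones: Jones wins 5–4.
Fong vs Ito: Ito wins 6–3.
Diaz vs Jones: Diaz wins 6–3.
Diaz vs Ito: Diaz wins 6–3.
Jones vs Ito: Ito wins 6–3.
Diaz beats each rival — Khan (6–3), Fong (6–3), Jones (6–3), Ito (6–3) — so Diaz is the Condorcet winner.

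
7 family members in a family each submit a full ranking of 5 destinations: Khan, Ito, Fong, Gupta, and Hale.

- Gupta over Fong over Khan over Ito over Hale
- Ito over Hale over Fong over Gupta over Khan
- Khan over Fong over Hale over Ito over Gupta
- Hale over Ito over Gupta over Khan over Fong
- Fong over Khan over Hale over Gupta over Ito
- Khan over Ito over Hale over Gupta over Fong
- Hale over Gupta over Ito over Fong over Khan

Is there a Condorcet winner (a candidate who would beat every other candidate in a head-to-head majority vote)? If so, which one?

Head-to-head results (7 voters total):
Khan vs Ito: Khan wins 4–3.
Khan vs Fong: Fong wins 4–3.
Khan vs Gupta: Gupta wins 4–3.
Khan vs Hale: Khan wins 4–3.
Ito vs Fong: Ito wins 4–3.
Ito vs Gupta: Ito wins 4–3.
Ito vs Hale: Hale wins 4–3.
Fong vs Gupta: Gupta wins 4–3.
Fong vs Hale: Hale wins 4–3.
Gupta vs Hale: Hale wins 6–1.
No candidate beats all others: Khan beats Ito beats Fong beats Khan, a majority cycle.

None — there is no Condorcet winner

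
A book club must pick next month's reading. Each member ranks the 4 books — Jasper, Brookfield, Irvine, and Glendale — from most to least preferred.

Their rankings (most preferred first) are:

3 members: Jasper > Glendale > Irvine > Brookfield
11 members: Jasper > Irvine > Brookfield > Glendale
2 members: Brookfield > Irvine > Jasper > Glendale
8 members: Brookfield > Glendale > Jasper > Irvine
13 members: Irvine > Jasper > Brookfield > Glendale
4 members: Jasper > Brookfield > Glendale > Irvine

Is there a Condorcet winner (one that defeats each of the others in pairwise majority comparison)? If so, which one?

Jasper

Head-to-head results (41 voters total):
Jasper vs Brookfield: Jasper wins 31–10.
Jasper vs Irvine: Jasper wins 26–15.
Jasper vs Glendale: Jasper wins 33–8.
Brookfield vs Irvine: Irvine wins 27–14.
Brookfield vs Glendale: Brookfield wins 38–3.
Irvine vs Glendale: Irvine wins 26–15.
Jasper beats each rival — Brookfield (31–10), Irvine (26–15), Glendale (33–8) — so Jasper is the Condorcet winner.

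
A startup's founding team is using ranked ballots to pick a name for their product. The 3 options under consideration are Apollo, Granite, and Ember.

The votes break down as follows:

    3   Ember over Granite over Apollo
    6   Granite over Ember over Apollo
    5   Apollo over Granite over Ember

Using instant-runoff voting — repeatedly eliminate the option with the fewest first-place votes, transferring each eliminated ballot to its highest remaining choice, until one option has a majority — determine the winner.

Granite

Round 1: Granite 6, Apollo 5, Ember 3. Ember has the fewest and is eliminated.
Round 2: Granite 9, Apollo 5. Granite has a majority.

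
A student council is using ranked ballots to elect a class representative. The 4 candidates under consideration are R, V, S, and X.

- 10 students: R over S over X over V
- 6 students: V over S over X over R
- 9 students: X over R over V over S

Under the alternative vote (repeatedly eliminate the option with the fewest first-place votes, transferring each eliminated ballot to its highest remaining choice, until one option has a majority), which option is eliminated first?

Round 1: R 10, X 9, V 6, S 0. S has the fewest and is eliminated.
Round 2: R 10, X 9, V 6. V has the fewest and is eliminated.
Round 3: X 15, R 10. X has a majority.

S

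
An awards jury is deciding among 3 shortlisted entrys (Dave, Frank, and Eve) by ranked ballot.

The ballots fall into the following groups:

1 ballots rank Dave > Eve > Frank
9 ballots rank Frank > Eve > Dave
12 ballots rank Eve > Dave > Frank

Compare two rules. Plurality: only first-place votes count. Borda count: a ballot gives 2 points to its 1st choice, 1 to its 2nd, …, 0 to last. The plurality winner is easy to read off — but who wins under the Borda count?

Plurality first-place counts: Dave 1, Frank 9, Eve 12 → Eve.
Borda totals: Dave 14, Frank 18, Eve 34 → Eve.

Eve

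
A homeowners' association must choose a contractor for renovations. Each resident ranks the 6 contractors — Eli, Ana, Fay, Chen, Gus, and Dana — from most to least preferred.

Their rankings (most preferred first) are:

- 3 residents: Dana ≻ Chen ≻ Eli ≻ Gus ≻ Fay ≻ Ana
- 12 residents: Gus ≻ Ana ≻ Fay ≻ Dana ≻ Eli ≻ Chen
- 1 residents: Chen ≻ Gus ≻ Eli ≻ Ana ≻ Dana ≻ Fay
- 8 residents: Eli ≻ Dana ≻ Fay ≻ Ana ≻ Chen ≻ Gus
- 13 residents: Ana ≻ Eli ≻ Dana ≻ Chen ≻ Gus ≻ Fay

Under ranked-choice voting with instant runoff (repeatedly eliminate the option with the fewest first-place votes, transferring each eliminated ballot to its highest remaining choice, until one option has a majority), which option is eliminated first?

Fay

Round 1: Ana 13, Gus 12, Eli 8, Dana 3, Chen 1, Fay 0. Fay has the fewest and is eliminated.
Round 2: Ana 13, Gus 12, Eli 8, Dana 3, Chen 1. Chen has the fewest and is eliminated.
Round 3: Ana 13, Gus 13, Eli 8, Dana 3. Dana has the fewest and is eliminated.
Round 4: Ana 13, Gus 13, Eli 11. Eli has the fewest and is eliminated.
Round 5: Ana 21, Gus 16. Ana has a majority.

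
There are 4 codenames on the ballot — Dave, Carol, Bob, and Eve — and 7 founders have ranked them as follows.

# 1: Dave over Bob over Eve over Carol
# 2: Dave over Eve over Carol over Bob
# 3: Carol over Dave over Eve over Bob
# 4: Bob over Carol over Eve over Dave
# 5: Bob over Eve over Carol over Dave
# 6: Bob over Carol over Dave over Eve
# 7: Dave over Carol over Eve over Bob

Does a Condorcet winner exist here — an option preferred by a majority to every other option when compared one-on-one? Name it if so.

Head-to-head results (7 voters total):
Dave vs Carol: Carol wins 4–3.
Dave vs Bob: Dave wins 4–3.
Dave vs Eve: Dave wins 5–2.
Carol vs Bob: Bob wins 4–3.
Carol vs Eve: Carol wins 4–3.
Bob vs Eve: Bob wins 4–3.
No candidate beats all others: Dave beats Bob beats Carol beats Dave, a majority cycle.

None — there is no Condorcet winner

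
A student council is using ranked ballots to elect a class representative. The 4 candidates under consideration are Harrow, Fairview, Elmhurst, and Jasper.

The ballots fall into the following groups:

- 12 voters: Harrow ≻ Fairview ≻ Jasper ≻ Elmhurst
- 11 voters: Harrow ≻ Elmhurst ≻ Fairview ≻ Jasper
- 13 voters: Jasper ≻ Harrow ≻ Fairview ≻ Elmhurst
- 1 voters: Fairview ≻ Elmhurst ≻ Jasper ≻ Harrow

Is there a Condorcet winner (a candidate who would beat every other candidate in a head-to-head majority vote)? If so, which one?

Harrow

Head-to-head results (37 voters total):
Harrow vs Fairview: Harrow wins 36–1.
Harrow vs Elmhurst: Harrow wins 36–1.
Harrow vs Jasper: Harrow wins 23–14.
Fairview vs Elmhurst: Fairview wins 26–11.
Fairview vs Jasper: Fairview wins 24–13.
Elmhurst vs Jasper: Jasper wins 25–12.
Harrow beats each rival — Fairview (36–1), Elmhurst (36–1), Jasper (23–14) — so Harrow is the Condorcet winner.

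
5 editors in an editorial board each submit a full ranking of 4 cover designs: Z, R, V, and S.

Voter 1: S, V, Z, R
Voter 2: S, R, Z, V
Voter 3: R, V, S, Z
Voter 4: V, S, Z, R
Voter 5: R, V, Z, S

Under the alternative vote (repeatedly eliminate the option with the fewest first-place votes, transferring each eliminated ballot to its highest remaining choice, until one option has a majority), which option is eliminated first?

Round 1: R 2, S 2, V 1, Z 0. Z has the fewest and is eliminated.
Round 2: R 2, S 2, V 1. V has the fewest and is eliminated.
Round 3: S 3, R 2. S has a majority.

Z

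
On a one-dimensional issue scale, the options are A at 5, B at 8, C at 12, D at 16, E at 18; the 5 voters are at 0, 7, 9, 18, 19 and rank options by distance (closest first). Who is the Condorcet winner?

With single-peaked preferences on a line, the Condorcet winner is the candidate closest to the median voter.
The median voter (position 9) is closest to B at 8.
Check: B vs C — voters closer to B: 3 of 5.

B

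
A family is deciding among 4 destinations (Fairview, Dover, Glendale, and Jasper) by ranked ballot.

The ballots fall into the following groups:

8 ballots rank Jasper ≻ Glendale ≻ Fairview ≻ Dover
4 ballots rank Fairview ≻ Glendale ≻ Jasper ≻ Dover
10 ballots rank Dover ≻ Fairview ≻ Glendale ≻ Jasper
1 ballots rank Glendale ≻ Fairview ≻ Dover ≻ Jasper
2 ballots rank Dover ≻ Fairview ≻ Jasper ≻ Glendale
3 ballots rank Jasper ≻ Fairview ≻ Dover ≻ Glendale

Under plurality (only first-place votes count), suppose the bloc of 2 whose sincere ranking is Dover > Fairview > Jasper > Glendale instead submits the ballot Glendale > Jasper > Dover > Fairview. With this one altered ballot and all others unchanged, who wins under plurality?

Jasper

First-place totals with the altered ballot: Fairview 4, Dover 10, Glendale 3, Jasper 11.
The switch changes the winner from Dover to Jasper.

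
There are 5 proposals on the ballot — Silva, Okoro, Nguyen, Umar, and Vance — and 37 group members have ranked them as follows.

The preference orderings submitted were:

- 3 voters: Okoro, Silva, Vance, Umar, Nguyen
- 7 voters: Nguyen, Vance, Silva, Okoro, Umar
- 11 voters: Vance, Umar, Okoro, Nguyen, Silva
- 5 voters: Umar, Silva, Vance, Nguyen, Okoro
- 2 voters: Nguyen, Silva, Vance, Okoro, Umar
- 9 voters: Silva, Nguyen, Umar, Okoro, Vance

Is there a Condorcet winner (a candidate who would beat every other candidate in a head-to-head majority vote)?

No

Head-to-head results (37 voters total):
Silva vs Okoro: Silva wins 23–14.
Silva vs Nguyen: Nguyen wins 20–17.
Silva vs Umar: Silva wins 21–16.
Silva vs Vance: Silva wins 19–18.
Okoro vs Nguyen: Nguyen wins 23–14.
Okoro vs Umar: Umar wins 25–12.
Okoro vs Vance: Vance wins 25–12.
Nguyen vs Umar: Umar wins 19–18.
Nguyen vs Vance: Vance wins 19–18.
Umar vs Vance: Vance wins 23–14.
No candidate beats all others: Silva beats Umar beats Nguyen beats Silva, a majority cycle.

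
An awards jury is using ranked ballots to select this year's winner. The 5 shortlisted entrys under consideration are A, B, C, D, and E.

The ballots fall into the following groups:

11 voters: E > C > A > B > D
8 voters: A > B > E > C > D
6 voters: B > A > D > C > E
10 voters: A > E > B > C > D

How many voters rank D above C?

6

Ballots ranking D above C: 6.
Ballots ranking C above D: 11+8+10 = 29.
So 6 of 35 voters prefer D to C.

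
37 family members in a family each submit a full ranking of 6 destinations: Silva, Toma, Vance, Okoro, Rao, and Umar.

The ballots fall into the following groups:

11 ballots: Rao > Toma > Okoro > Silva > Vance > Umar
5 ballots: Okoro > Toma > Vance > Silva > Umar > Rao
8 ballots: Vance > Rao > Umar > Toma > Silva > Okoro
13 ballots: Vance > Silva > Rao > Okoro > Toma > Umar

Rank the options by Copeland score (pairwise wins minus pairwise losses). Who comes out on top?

Vance

Pairwise results:
  Silva vs Toma: Toma wins 24–13.
  Silva vs Vance: Vance wins 26–11.
  Silva vs Okoro: Silva wins 21–16.
  Silva vs Rao: Rao wins 19–18.
  Silva vs Umar: Silva wins 29–8.
  Toma vs Vance: Vance wins 21–16.
  Toma vs Okoro: Toma wins 19–18.
  Toma vs Rao: Rao wins 32–5.
  Toma vs Umar: Toma wins 29–8.
  Vance vs Okoro: Vance wins 21–16.
  Vance vs Rao: Vance wins 26–11.
  Vance vs Umar: Vance wins 37–0.
  Okoro vs Rao: Rao wins 32–5.
  Okoro vs Umar: Okoro wins 29–8.
  Rao vs Umar: Rao wins 32–5.
Copeland scores (wins − losses):
  Silva: 2 − 3 = -1
  Toma: 3 − 2 = 1
  Vance: 5 − 0 = 5
  Okoro: 1 − 4 = -3
  Rao: 4 − 1 = 3
  Umar: 0 − 5 = -5
Vance has the best Copeland score.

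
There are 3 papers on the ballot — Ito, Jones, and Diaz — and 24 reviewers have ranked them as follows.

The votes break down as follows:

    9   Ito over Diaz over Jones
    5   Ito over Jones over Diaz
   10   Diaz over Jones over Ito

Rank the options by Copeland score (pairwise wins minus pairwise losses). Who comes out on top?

Pairwise results:
  Ito vs Jones: Ito wins 14–10.
  Ito vs Diaz: Ito wins 14–10.
  Jones vs Diaz: Diaz wins 19–5.
Copeland scores (wins − losses):
  Ito: 2 − 0 = 2
  Jones: 0 − 2 = -2
  Diaz: 1 − 1 = 0
Ito has the best Copeland score.

Ito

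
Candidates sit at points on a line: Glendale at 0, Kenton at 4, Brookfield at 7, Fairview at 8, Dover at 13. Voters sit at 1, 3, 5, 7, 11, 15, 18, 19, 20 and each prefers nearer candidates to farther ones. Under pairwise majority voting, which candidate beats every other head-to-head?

With single-peaked preferences on a line, the Condorcet winner is the candidate closest to the median voter.
The median voter (position 11) is closest to Dover at 13.
Check: Dover vs Brookfield — voters closer to Dover: 5 of 9.

Dover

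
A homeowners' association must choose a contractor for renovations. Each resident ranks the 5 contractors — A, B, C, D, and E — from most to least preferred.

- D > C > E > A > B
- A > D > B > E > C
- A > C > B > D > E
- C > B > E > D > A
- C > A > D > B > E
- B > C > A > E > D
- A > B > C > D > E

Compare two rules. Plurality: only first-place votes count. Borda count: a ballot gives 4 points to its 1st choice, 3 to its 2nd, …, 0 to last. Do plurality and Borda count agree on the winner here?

No

Plurality first-place counts: A 3, B 1, C 2, D 1, E 0 → A.
Borda totals: A 18, B 15, C 19, D 12, E 6 → C.
The two rules disagree: plurality picks A, Borda picks C.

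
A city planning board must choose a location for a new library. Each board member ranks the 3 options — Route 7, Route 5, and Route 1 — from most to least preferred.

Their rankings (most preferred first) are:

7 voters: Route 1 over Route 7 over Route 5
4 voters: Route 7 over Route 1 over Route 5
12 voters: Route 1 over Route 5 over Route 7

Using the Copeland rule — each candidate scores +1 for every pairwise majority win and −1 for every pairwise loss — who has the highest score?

Pairwise results:
  Route 7 vs Route 5: Route 5 wins 12–11.
  Route 7 vs Route 1: Route 1 wins 19–4.
  Route 5 vs Route 1: Route 1 wins 23–0.
Copeland scores (wins − losses):
  Route 7: 0 − 2 = -2
  Route 5: 1 − 1 = 0
  Route 1: 2 − 0 = 2
Route 1 has the best Copeland score.

Route 1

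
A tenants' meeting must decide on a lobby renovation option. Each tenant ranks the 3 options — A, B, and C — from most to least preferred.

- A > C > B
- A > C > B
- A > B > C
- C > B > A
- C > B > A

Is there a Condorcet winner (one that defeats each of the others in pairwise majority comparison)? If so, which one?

Head-to-head results (5 voters total):
A vs B: A wins 3–2.
A vs C: A wins 3–2.
B vs C: C wins 4–1.
A beats each rival — B (3–2), C (3–2) — so A is the Condorcet winner.

A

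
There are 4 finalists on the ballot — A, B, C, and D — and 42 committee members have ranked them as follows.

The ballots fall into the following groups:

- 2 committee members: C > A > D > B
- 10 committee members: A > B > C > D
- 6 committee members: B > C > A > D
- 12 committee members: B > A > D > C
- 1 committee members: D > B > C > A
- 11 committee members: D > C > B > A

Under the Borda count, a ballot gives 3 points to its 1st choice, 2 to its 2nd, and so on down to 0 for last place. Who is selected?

Borda scores:
  A: 2·2 + 10·3 + 6·1 + 12·2 + 0 + 11·0 = 64
  B: 2·0 + 10·2 + 6·3 + 12·3 + 2 + 11·1 = 87
  C: 2·3 + 10·1 + 6·2 + 12·0 + 1 + 11·2 = 51
  D: 2·1 + 10·0 + 6·0 + 12·1 + 3 + 11·3 = 50
B has the highest total.

B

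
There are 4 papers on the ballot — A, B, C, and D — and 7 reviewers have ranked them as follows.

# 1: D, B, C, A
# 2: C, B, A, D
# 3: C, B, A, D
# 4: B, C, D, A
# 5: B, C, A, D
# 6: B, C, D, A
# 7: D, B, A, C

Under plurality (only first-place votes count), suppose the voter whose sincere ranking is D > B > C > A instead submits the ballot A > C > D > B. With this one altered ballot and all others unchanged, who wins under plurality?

First-place totals with the altered ballot: A 1, B 3, C 2, D 1.
The winner is unchanged: still B.

B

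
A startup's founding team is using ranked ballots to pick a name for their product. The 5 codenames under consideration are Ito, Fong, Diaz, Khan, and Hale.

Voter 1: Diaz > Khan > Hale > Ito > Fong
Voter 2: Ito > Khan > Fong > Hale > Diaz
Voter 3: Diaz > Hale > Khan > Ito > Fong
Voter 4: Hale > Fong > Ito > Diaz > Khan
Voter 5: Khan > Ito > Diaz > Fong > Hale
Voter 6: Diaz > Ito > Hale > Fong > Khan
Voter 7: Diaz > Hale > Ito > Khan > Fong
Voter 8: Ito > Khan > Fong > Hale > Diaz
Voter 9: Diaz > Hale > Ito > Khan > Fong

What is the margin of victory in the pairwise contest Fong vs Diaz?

3

Ballots ranking Fong above Diaz: 3.
Ballots ranking Diaz above Fong: 6.
Diaz wins 6–3, a margin of 3.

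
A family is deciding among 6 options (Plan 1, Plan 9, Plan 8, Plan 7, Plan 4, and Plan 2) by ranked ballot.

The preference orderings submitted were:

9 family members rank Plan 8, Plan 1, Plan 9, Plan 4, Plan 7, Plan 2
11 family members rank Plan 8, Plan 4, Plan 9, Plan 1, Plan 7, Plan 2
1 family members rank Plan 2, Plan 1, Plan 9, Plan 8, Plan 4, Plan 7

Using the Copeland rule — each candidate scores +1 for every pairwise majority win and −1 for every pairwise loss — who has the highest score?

Pairwise results:
  Plan 1 vs Plan 9: Plan 9 wins 11–10.
  Plan 1 vs Plan 8: Plan 8 wins 20–1.
  Plan 1 vs Plan 7: Plan 1 wins 21–0.
  Plan 1 vs Plan 4: Plan 4 wins 11–10.
  Plan 1 vs Plan 2: Plan 1 wins 20–1.
  Plan 9 vs Plan 8: Plan 8 wins 20–1.
  Plan 9 vs Plan 7: Plan 9 wins 21–0.
  Plan 9 vs Plan 4: Plan 4 wins 11–10.
  Plan 9 vs Plan 2: Plan 9 wins 20–1.
  Plan 8 vs Plan 7: Plan 8 wins 21–0.
  Plan 8 vs Plan 4: Plan 8 wins 21–0.
  Plan 8 vs Plan 2: Plan 8 wins 20–1.
  Plan 7 vs Plan 4: Plan 4 wins 21–0.
  Plan 7 vs Plan 2: Plan 7 wins 20–1.
  Plan 4 vs Plan 2: Plan 4 wins 20–1.
Copeland scores (wins − losses):
  Plan 1: 2 − 3 = -1
  Plan 9: 3 − 2 = 1
  Plan 8: 5 − 0 = 5
  Plan 7: 1 − 4 = -3
  Plan 4: 4 − 1 = 3
  Plan 2: 0 − 5 = -5
Plan 8 has the best Copeland score.

Plan 8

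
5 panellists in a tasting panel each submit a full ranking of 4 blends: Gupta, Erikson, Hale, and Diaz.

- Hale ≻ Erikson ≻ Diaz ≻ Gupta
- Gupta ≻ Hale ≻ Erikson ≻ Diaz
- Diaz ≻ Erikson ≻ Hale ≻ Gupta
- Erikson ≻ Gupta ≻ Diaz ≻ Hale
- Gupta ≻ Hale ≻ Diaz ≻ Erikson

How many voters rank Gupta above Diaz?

Ballots ranking Gupta above Diaz: 3.
Ballots ranking Diaz above Gupta: 2.
So 3 of 5 voters prefer Gupta to Diaz.

3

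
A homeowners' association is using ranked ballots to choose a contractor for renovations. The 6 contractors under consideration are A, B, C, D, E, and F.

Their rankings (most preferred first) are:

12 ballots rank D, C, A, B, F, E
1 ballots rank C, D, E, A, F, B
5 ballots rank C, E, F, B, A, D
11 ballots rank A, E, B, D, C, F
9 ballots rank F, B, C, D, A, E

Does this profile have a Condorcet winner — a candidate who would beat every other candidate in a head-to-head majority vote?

Head-to-head results (38 voters total):
A vs B: A wins 24–14.
A vs C: C wins 27–11.
A vs D: D wins 22–16.
A vs E: A wins 32–6.
A vs F: A wins 24–14.
B vs C: B wins 20–18.
B vs D: B wins 25–13.
B vs E: B wins 21–17.
B vs F: B wins 23–15.
C vs D: D wins 23–15.
C vs E: C wins 27–11.
C vs F: C wins 29–9.
D vs E: D wins 22–16.
D vs F: D wins 24–14.
E vs F: F wins 21–17.
No candidate beats all others: A beats B beats C beats A, a majority cycle.

No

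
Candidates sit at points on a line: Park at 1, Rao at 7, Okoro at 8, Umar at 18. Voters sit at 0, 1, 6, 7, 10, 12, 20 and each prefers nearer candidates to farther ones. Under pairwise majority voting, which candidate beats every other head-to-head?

Rao

With single-peaked preferences on a line, the Condorcet winner is the candidate closest to the median voter.
The median voter (position 7) is closest to Rao at 7.
Check: Rao vs Umar — voters closer to Rao: 6 of 7.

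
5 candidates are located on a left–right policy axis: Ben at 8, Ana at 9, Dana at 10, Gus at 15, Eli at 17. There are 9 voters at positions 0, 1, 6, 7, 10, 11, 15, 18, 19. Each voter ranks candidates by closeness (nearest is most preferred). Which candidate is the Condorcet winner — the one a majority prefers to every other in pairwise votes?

With single-peaked preferences on a line, the Condorcet winner is the candidate closest to the median voter.
The median voter (position 10) is closest to Dana at 10.
Check: Dana vs Ben — voters closer to Dana: 5 of 9.

Dana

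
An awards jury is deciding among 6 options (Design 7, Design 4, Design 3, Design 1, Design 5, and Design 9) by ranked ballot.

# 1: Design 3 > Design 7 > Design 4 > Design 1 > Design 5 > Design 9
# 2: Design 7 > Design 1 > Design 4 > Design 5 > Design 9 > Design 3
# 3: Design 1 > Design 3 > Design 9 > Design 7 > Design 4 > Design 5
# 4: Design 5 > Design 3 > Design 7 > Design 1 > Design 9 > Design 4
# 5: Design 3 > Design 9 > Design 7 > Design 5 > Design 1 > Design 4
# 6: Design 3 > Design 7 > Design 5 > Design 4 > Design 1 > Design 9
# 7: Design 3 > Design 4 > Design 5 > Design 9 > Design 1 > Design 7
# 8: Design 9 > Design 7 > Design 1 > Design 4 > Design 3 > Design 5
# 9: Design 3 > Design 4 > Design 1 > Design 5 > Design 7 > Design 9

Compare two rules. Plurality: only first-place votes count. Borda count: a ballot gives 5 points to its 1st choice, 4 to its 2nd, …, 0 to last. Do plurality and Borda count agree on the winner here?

Yes

Plurality first-place counts: Design 7 1, Design 4 0, Design 3 5, Design 1 1, Design 5 1, Design 9 1 → Design 3.
Borda totals: Design 7 26, Design 4 19, Design 3 34, Design 1 22, Design 5 18, Design 9 16 → Design 3.
The two rules agree on Design 3.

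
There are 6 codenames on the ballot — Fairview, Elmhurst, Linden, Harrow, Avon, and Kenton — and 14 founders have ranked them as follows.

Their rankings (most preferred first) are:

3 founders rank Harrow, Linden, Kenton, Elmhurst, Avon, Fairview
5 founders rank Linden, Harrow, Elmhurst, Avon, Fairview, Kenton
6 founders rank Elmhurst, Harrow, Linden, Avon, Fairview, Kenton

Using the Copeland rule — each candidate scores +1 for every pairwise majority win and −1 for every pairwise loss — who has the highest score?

Pairwise results:
  Fairview vs Elmhurst: Elmhurst wins 14–0.
  Fairview vs Linden: Linden wins 14–0.
  Fairview vs Harrow: Harrow wins 14–0.
  Fairview vs Avon: Avon wins 14–0.
  Fairview vs Kenton: Fairview wins 11–3.
  Elmhurst vs Linden: Linden wins 8–6.
  Elmhurst vs Harrow: Harrow wins 8–6.
  Elmhurst vs Avon: Elmhurst wins 14–0.
  Elmhurst vs Kenton: Elmhurst wins 11–3.
  Linden vs Harrow: Harrow wins 9–5.
  Linden vs Avon: Linden wins 14–0.
  Linden vs Kenton: Linden wins 14–0.
  Harrow vs Avon: Harrow wins 14–0.
  Harrow vs Kenton: Harrow wins 14–0.
  Avon vs Kenton: Avon wins 11–3.
Copeland scores (wins − losses):
  Fairview: 1 − 4 = -3
  Elmhurst: 3 − 2 = 1
  Linden: 4 − 1 = 3
  Harrow: 5 − 0 = 5
  Avon: 2 − 3 = -1
  Kenton: 0 − 5 = -5
Harrow has the best Copeland score.

Harrow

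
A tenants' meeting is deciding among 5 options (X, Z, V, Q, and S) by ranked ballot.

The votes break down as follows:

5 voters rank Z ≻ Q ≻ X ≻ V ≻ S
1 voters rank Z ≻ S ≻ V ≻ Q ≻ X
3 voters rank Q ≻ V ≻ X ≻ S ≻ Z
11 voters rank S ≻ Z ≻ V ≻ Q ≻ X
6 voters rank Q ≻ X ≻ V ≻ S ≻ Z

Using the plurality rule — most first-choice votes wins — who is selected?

First-place vote totals:
  X: 0
  Z: 6
  V: 0
  Q: 9
  S: 11
S has the most first-place votes.

S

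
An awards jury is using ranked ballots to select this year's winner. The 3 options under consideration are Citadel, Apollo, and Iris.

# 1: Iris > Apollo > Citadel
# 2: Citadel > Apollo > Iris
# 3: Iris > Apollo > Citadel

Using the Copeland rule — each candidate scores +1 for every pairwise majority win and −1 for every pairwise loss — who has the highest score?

Iris

Pairwise results:
  Citadel vs Apollo: Apollo wins 2–1.
  Citadel vs Iris: Iris wins 2–1.
  Apollo vs Iris: Iris wins 2–1.
Copeland scores (wins − losses):
  Citadel: 0 − 2 = -2
  Apollo: 1 − 1 = 0
  Iris: 2 − 0 = 2
Iris has the best Copeland score.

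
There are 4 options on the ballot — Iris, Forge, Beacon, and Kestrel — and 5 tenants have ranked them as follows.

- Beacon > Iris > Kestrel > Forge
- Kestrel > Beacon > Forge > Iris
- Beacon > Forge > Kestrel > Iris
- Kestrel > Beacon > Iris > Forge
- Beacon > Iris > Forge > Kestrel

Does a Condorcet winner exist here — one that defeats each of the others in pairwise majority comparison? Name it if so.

Beacon

Head-to-head results (5 voters total):
Iris vs Forge: Iris wins 3–2.
Iris vs Beacon: Beacon wins 5–0.
Iris vs Kestrel: Kestrel wins 3–2.
Forge vs Beacon: Beacon wins 5–0.
Forge vs Kestrel: Kestrel wins 3–2.
Beacon vs Kestrel: Beacon wins 3–2.
Beacon beats each rival — Iris (5–0), Forge (5–0), Kestrel (3–2) — so Beacon is the Condorcet winner.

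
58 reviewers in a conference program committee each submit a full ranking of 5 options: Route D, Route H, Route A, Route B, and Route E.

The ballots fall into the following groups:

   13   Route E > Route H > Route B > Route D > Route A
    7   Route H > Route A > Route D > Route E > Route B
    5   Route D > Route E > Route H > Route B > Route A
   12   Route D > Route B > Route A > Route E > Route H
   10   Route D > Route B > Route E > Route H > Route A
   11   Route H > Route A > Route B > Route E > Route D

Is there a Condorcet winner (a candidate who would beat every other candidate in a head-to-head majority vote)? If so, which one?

None — there is no Condorcet winner

Head-to-head results (58 voters total):
Route D vs Route H: Route H wins 31–27.
Route D vs Route A: Route D wins 40–18.
Route D vs Route B: Route D wins 34–24.
Route D vs Route E: Route D wins 34–24.
Route H vs Route A: Route H wins 46–12.
Route H vs Route B: Route H wins 36–22.
Route H vs Route E: Route E wins 40–18.
Route A vs Route B: Route B wins 40–18.
Route A vs Route E: Route A wins 30–28.
Route B vs Route E: Route B wins 33–25.
No candidate beats all others: Route D beats Route E beats Route H beats Route D, a majority cycle.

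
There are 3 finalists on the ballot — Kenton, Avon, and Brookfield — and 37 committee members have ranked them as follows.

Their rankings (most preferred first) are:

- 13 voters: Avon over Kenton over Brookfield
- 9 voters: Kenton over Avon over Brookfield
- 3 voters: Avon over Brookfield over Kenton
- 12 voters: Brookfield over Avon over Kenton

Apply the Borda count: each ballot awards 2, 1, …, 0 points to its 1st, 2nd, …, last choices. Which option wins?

Borda scores:
  Kenton: 13·1 + 9·2 + 3·0 + 12·0 = 31
  Avon: 13·2 + 9·1 + 3·2 + 12·1 = 53
  Brookfield: 13·0 + 9·0 + 3·1 + 12·2 = 27
Avon has the highest total.

Avon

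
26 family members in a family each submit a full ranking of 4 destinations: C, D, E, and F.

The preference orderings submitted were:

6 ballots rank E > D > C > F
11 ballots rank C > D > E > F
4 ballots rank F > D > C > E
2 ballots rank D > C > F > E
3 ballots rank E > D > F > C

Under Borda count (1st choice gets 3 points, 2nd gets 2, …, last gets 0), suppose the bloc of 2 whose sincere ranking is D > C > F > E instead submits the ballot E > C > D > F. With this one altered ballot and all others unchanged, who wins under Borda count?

Borda totals with the altered ballot: C 47, D 50, E 44, F 15.
The winner is unchanged: still D.

D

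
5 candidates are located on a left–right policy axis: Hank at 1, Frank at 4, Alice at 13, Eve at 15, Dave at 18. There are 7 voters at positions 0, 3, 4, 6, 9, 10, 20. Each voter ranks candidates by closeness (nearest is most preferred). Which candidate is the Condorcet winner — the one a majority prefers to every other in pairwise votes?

Frank

With single-peaked preferences on a line, the Condorcet winner is the candidate closest to the median voter.
The median voter (position 6) is closest to Frank at 4.
Check: Frank vs Dave — voters closer to Frank: 6 of 7.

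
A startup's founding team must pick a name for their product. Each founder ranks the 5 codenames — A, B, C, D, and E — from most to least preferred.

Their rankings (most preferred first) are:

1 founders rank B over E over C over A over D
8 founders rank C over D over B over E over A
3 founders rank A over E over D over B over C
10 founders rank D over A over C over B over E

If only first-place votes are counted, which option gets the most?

D

First-place vote totals:
  A: 3
  B: 1
  C: 8
  D: 10
  E: 0
D has the most first-place votes.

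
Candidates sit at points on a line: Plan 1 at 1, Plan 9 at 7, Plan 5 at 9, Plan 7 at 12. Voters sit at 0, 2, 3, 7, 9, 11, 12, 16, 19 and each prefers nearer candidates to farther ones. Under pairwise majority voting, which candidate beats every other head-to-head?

Plan 5

With single-peaked preferences on a line, the Condorcet winner is the candidate closest to the median voter.
The median voter (position 9) is closest to Plan 5 at 9.
Check: Plan 5 vs Plan 7 — voters closer to Plan 5: 5 of 9.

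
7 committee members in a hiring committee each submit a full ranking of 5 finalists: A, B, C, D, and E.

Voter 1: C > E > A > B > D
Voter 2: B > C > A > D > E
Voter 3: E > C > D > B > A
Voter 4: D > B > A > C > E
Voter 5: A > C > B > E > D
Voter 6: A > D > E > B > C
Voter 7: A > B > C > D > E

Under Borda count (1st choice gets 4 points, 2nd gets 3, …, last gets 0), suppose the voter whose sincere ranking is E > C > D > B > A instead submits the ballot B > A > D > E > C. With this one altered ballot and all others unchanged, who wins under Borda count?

A

Borda totals with the altered ballot: A 21, B 18, C 13, D 11, E 7.
The winner is unchanged: still A.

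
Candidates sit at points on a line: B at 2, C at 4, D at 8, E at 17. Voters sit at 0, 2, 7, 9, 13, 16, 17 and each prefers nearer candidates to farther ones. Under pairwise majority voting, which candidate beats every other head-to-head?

With single-peaked preferences on a line, the Condorcet winner is the candidate closest to the median voter.
The median voter (position 9) is closest to D at 8.
Check: D vs E — voters closer to D: 4 of 7.

D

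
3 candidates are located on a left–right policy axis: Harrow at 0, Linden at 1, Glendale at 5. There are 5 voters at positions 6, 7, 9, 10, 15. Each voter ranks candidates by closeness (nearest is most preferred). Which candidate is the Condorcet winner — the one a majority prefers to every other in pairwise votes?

Glendale

With single-peaked preferences on a line, the Condorcet winner is the candidate closest to the median voter.
The median voter (position 9) is closest to Glendale at 5.
Check: Glendale vs Linden — voters closer to Glendale: 5 of 5.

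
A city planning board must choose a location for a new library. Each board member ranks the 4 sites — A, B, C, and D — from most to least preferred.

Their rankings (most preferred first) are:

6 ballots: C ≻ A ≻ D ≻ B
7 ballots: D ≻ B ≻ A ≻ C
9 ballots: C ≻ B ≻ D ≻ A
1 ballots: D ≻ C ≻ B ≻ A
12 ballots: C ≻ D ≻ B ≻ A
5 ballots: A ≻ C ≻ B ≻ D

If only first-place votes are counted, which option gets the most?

C

First-place vote totals:
  A: 5
  B: 0
  C: 27
  D: 8
C has the most first-place votes.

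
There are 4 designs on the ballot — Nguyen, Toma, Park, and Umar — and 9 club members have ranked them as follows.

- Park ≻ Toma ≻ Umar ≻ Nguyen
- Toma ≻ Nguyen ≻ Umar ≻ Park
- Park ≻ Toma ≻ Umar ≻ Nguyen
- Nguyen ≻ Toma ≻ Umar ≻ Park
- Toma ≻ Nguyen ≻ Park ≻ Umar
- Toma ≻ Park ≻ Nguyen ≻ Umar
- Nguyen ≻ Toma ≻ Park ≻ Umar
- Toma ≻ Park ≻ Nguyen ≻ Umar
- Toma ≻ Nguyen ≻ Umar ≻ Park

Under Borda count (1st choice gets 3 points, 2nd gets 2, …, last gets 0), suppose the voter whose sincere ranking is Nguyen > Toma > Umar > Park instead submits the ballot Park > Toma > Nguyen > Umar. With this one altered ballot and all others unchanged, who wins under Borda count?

Toma

Borda totals with the altered ballot: Nguyen 12, Toma 23, Park 15, Umar 4.
The winner is unchanged: still Toma.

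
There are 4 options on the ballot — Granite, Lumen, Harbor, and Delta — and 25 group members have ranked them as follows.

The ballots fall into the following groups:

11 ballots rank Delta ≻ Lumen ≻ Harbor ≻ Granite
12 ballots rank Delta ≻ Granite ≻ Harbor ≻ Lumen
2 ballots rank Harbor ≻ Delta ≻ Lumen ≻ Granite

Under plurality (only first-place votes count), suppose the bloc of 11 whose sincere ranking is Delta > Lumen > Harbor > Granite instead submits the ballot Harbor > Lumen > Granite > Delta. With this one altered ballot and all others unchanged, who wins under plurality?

First-place totals with the altered ballot: Granite 0, Lumen 0, Harbor 13, Delta 12.
The switch changes the winner from Delta to Harbor.

Harbor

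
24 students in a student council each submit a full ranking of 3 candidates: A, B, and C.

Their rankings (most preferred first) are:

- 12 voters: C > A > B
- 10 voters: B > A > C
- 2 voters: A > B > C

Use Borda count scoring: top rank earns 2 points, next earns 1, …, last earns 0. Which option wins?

A

Borda scores:
  A: 12·1 + 10·1 + 2·2 = 26
  B: 12·0 + 10·2 + 2·1 = 22
  C: 12·2 + 10·0 + 2·0 = 24
A has the highest total.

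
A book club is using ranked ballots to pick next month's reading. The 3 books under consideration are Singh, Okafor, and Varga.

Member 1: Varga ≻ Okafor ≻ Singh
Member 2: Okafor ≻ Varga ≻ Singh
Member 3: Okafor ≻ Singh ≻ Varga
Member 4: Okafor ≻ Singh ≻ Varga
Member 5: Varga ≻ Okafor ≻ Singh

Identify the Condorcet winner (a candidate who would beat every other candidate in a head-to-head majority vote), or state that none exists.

Okafor

Head-to-head results (5 voters total):
Singh vs Okafor: Okafor wins 5–0.
Singh vs Varga: Varga wins 3–2.
Okafor vs Varga: Okafor wins 3–2.
Okafor beats each rival — Singh (5–0), Varga (3–2) — so Okafor is the Condorcet winner.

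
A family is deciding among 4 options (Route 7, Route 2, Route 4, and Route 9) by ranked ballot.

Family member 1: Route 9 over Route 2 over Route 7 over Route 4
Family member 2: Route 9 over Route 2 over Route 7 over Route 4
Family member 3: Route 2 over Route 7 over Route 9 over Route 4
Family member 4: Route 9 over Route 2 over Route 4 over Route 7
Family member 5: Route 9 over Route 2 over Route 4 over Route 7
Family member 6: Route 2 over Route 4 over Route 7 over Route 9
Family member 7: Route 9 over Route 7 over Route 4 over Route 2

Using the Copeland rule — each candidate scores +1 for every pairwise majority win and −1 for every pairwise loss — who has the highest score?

Route 9

Pairwise results:
  Route 7 vs Route 2: Route 2 wins 6–1.
  Route 7 vs Route 4: Route 7 wins 4–3.
  Route 7 vs Route 9: Route 9 wins 5–2.
  Route 2 vs Route 4: Route 2 wins 6–1.
  Route 2 vs Route 9: Route 9 wins 5–2.
  Route 4 vs Route 9: Route 9 wins 6–1.
Copeland scores (wins − losses):
  Route 7: 1 − 2 = -1
  Route 2: 2 − 1 = 1
  Route 4: 0 − 3 = -3
  Route 9: 3 − 0 = 3
Route 9 has the best Copeland score.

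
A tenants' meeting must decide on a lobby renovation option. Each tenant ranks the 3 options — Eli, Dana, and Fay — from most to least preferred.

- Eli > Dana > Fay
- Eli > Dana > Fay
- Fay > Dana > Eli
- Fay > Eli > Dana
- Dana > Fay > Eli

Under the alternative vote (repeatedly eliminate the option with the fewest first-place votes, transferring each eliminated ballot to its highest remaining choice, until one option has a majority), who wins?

Fay

Round 1: Eli 2, Fay 2, Dana 1. Dana has the fewest and is eliminated.
Round 2: Fay 3, Eli 2. Fay has a majority.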